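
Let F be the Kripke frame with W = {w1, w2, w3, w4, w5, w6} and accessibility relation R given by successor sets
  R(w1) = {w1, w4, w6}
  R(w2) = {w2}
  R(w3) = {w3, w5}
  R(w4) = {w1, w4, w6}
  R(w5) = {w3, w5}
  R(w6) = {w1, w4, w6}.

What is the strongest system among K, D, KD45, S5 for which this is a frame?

Serial (axiom D): yes — every world has a successor (e.g. w1 R w1).
Euclidean (axiom 5): yes — any two successors of a common world are R-related.
Transitive (axiom 4): yes — every two-step R-path is closed by a direct edge.
Reflexive (axiom T): yes — every world is R-related to itself.
So F validates K, D, KD45, S5. The strongest is S5.

S5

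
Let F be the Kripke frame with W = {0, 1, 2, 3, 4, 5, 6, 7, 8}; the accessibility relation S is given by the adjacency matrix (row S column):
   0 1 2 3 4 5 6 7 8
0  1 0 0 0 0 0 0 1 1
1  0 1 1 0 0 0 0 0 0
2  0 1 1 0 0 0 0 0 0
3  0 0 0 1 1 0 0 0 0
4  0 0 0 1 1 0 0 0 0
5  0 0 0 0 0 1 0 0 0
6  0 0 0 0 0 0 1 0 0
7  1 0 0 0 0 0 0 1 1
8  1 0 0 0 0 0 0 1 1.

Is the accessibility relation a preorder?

Reflexive: yes — every world is S-related to itself.
Transitive: yes — every two-step S-path is closed by a direct edge.
So S is a preorder.

Yes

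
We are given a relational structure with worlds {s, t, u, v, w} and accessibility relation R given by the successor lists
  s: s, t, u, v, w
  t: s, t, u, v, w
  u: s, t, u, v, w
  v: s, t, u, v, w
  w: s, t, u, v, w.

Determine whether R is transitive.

Yes

Transitive: yes — every two-step R-path is closed by a direct edge.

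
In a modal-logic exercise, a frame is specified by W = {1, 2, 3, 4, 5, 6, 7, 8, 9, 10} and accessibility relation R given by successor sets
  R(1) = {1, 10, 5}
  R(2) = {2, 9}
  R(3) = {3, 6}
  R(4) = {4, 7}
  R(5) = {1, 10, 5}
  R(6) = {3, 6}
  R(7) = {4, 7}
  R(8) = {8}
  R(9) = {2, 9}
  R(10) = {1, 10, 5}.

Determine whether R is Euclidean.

Yes

Euclidean: yes — any two successors of a common world are R-related.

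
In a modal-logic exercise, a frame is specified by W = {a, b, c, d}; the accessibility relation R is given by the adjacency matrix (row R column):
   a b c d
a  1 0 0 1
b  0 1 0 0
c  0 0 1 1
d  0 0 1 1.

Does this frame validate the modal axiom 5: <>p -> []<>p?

Axiom 5 corresponds to the accessibility relation being Euclidean.
Euclidean: no — a R d and a R a, but not d R a.

No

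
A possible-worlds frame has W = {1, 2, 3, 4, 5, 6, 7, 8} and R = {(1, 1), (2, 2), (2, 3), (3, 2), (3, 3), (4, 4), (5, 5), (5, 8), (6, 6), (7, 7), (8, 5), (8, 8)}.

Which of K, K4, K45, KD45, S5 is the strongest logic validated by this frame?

S5

Transitive (axiom 4): yes — every two-step R-path is closed by a direct edge.
Euclidean (axiom 5): yes — any two successors of a common world are R-related.
Serial (axiom D): yes — every world has a successor (e.g. 1 R 1).
Reflexive (axiom T): yes — every world is R-related to itself.
So F validates K, K4, K45, KD45, S5. The strongest is S5.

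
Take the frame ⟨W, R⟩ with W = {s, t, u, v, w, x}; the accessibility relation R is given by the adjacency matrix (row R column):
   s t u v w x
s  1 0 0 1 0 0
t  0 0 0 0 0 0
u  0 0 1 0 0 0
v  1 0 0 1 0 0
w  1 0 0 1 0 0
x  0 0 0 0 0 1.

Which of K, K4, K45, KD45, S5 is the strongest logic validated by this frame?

K45

Transitive (axiom 4): yes — every two-step R-path is closed by a direct edge.
Euclidean (axiom 5): yes — any two successors of a common world are R-related.
Serial (axiom D): no — t has no R-successor.
Reflexive (axiom T): no — t is not related to itself.
So F validates K, K4, K45; KD45 would additionally require R to be serial. The strongest is K45.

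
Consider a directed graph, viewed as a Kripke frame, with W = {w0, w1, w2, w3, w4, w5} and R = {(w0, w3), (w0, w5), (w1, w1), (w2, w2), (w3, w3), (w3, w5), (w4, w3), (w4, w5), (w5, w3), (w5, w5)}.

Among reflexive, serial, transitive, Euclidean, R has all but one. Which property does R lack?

Reflexive: no — w0 is not related to itself.
Serial: yes — every world has a successor (e.g. w0 R w3).
Transitive: yes — every two-step R-path is closed by a direct edge.
Euclidean: yes — any two successors of a common world are R-related.
Only reflexive fails.

reflexive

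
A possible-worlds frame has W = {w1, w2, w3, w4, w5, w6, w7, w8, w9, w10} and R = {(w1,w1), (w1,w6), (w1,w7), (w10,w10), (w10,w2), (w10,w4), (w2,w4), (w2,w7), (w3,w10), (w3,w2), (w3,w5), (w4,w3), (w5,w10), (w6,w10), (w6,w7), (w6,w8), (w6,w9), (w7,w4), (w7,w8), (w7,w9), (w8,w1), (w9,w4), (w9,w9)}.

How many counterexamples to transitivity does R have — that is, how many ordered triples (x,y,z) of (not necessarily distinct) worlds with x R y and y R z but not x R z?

29

Enumerating: (w1,w6,w10), (w1,w6,w8), (w1,w6,w9), (w1,w7,w4), (w1,w7,w8), (w1,w7,w9), (w10,w2,w7), (w10,w4,w3), (w2,w4,w3), (w2,w7,w8), (w2,w7,w9), (w3,w10,w4), … and 17 more.
Total: 29.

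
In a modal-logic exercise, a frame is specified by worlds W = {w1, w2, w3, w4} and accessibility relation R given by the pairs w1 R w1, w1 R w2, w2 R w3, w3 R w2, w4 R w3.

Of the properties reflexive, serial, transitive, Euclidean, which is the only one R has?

Reflexive: no — w2 is not related to itself.
Serial: yes — every world has a successor (e.g. w1 R w1).
Transitive: no — w1 R w2 and w2 R w3, but not w1 R w3.
Euclidean: no — w1 R w2 and w1 R w1, but not w2 R w1.
Only serial holds.

serial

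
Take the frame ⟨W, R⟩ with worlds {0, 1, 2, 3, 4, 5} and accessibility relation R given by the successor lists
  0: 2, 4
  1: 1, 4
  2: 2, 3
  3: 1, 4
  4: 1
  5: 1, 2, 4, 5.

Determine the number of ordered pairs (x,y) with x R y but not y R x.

8

Enumerating: (0,2), (0,4), (2,3), (3,1), (3,4), (5,1), (5,2), (5,4).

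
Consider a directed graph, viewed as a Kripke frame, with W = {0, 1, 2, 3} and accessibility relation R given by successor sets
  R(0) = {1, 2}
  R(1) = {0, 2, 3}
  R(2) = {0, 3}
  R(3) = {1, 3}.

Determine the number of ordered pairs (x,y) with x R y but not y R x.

Enumerating: (1,2), (2,3).

2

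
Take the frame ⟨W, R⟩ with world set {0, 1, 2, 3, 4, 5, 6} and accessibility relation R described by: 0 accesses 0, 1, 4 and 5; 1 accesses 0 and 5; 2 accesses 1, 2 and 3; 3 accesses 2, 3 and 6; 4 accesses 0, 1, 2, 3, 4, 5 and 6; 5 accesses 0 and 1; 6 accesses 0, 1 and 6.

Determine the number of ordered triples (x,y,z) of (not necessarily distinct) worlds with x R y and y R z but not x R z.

Enumerating: (0,4,2), (0,4,3), (0,4,6), (1,0,1), (1,0,4), (1,5,1), (2,1,0), (2,1,5), (2,3,6), (3,2,1), (3,6,0), (3,6,1), (5,0,4), (5,0,5), (5,1,5), (6,0,4), (6,0,5), (6,1,5).

18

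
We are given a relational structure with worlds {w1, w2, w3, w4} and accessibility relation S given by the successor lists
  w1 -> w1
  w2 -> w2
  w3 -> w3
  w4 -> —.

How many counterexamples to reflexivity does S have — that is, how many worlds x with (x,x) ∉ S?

1

Enumerating: w4.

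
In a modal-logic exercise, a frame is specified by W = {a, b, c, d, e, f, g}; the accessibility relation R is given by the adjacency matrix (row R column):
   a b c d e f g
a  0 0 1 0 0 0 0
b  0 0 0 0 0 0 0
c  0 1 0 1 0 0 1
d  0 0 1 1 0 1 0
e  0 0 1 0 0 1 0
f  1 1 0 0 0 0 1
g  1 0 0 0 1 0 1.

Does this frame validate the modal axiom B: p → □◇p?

By correspondence theory, B is valid on a frame iff R is symmetric.
Symmetric: no — a R c but not c R a.

No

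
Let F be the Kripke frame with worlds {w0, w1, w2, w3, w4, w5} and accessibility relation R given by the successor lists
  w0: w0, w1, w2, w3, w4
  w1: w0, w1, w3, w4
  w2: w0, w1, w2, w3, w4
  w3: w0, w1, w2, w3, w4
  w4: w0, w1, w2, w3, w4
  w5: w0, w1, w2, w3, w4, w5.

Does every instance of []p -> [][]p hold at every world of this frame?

No

Axiom 4 corresponds to the accessibility relation being transitive.
Transitive: no — w1 R w0 and w0 R w2, but not w1 R w2.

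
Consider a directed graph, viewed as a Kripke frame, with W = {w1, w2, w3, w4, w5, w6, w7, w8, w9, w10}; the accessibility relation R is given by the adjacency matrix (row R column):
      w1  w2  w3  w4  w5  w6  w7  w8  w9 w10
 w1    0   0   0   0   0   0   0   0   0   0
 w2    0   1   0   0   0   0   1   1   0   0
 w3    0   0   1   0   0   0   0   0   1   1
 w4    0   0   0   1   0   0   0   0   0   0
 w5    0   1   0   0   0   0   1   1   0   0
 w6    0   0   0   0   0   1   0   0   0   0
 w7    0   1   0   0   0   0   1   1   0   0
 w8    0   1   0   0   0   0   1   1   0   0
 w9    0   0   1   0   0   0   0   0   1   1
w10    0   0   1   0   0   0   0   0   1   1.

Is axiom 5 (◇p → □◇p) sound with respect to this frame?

Yes

By correspondence theory, 5 is valid on a frame iff R is Euclidean.
Euclidean: yes — any two successors of a common world are R-related.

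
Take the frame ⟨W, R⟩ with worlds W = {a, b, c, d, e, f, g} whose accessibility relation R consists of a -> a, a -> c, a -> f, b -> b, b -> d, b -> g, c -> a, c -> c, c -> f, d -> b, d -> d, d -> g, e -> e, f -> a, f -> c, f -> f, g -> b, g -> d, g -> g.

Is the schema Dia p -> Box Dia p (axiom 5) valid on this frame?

Yes

The schema 5 characterises exactly the Euclidean frames.
Euclidean: yes — any two successors of a common world are R-related.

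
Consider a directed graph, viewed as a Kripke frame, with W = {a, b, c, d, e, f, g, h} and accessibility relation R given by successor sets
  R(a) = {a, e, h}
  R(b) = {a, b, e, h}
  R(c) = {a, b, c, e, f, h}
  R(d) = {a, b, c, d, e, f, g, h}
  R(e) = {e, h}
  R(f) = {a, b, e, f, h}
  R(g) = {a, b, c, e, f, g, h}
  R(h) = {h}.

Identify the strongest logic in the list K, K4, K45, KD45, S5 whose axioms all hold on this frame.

K4

Transitive (axiom 4): yes — every two-step R-path is closed by a direct edge.
Euclidean (axiom 5): no — a R h and a R e, but not h R e.
Serial (axiom D): yes — every world has a successor (e.g. a R a).
Reflexive (axiom T): yes — every world is R-related to itself.
So F validates K, K4; K45 would additionally require R to be Euclidean. The strongest is K4.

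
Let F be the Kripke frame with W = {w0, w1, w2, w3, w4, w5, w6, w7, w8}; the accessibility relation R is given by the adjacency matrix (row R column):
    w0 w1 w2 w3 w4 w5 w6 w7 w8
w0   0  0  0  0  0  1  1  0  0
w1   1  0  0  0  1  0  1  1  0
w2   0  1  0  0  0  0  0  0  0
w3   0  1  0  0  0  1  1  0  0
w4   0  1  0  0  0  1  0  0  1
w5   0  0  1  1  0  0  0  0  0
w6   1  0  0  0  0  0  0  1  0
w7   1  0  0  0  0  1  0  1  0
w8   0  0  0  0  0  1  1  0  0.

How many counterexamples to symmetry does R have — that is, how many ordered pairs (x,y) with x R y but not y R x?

Enumerating: (w0,w5), (w1,w0), (w1,w6), (w1,w7), (w2,w1), (w3,w1), (w3,w6), (w4,w5), (w4,w8), (w5,w2), (w6,w7), (w7,w0), (w7,w5), (w8,w5), (w8,w6).

15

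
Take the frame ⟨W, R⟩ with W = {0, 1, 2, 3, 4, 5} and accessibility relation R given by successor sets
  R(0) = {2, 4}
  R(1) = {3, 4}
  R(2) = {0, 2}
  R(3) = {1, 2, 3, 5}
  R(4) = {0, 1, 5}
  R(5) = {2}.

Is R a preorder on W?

No

Reflexive: no — 0 is not related to itself.
Transitive: no — 0 R 4 and 4 R 1, but not 0 R 1.
So R is not a preorder.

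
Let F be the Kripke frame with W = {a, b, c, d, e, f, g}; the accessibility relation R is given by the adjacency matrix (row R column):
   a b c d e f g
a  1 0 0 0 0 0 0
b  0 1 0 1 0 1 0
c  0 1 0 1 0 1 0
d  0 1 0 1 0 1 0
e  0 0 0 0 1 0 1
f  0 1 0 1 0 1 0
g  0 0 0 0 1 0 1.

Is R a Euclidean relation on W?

Euclidean: yes — any two successors of a common world are R-related.

Yes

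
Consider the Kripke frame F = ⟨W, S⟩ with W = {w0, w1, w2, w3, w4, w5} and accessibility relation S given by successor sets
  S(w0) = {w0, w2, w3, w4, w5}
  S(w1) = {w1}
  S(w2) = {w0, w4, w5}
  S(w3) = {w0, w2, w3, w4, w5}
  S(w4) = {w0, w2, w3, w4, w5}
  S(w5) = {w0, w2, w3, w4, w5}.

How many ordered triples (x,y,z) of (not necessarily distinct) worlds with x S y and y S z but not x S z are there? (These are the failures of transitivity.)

6

Enumerating: (w2,w0,w2), (w2,w0,w3), (w2,w4,w2), (w2,w4,w3), (w2,w5,w2), (w2,w5,w3).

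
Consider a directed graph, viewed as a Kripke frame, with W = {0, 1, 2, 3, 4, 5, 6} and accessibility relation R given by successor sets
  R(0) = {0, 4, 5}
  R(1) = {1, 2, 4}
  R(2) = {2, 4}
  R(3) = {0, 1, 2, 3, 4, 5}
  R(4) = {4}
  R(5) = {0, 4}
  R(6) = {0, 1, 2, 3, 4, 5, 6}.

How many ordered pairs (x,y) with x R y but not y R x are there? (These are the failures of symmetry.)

Enumerating: (0,4), (1,2), (1,4), (2,4), (3,0), (3,1), (3,2), (3,4), (3,5), (5,4), (6,0), (6,1), (6,2), (6,3), (6,4), (6,5).

16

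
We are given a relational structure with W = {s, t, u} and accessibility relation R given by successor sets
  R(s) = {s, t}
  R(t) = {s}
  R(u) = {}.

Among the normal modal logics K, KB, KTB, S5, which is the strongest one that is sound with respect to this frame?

Symmetric (axiom B): yes — every pair in R has its reverse in R.
Reflexive (axiom T): no — t is not related to itself.
Euclidean (axiom 5): no — s R t and s R t, but not t R t.
So F validates K, KB; KTB would additionally require R to be reflexive. The strongest is KB.

KB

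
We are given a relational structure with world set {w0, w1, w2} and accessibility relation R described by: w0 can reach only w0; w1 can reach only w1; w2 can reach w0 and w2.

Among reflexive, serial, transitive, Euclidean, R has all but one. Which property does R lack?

Reflexive: yes — every world is R-related to itself.
Serial: yes — every world has a successor (e.g. w0 R w0).
Transitive: yes — every two-step R-path is closed by a direct edge.
Euclidean: no — w2 R w0 and w2 R w2, but not w0 R w2.
Only Euclidean fails.

Euclidean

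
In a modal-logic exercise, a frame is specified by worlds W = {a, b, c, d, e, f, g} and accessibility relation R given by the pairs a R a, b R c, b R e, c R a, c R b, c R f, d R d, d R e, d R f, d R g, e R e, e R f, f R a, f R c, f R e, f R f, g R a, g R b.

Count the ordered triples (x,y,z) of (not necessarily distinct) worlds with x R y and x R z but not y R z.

Enumerating: (b,c,c), (b,c,e), (b,e,c), (c,a,b), (c,a,f), (c,b,a), (c,b,b), (c,b,f), (c,f,b), (d,e,d), (d,e,g), (d,f,d), … and 15 more.
Total: 27.

27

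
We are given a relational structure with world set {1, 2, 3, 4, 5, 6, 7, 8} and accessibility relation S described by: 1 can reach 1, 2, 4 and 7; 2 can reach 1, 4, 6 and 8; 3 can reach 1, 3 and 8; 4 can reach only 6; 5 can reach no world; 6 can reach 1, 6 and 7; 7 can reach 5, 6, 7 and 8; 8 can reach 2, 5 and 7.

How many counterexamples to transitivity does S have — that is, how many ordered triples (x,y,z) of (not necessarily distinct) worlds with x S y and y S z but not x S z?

Enumerating: (1,2,6), (1,2,8), (1,4,6), (1,7,5), (1,7,6), (1,7,8), (2,1,2), (2,1,7), (2,6,7), (2,8,2), (2,8,5), (2,8,7), … and 20 more.
Total: 32.

32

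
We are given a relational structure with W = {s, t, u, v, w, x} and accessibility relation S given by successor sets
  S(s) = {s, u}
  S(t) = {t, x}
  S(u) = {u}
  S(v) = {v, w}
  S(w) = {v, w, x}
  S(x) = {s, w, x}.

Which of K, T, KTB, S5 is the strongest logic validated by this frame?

T

Reflexive (axiom T): yes — every world is S-related to itself.
Symmetric (axiom B): no — s S u but not u S s.
Euclidean (axiom 5): no — w S v and w S x, but not v S x.
So F validates K, T; KTB would additionally require S to be symmetric. The strongest is T.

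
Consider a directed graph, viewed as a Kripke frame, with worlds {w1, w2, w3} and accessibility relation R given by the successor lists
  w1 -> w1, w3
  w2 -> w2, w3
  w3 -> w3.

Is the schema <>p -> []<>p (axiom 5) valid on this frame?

No

By correspondence theory, 5 is valid on a frame iff R is Euclidean.
Euclidean: no — w1 R w3 and w1 R w1, but not w3 R w1.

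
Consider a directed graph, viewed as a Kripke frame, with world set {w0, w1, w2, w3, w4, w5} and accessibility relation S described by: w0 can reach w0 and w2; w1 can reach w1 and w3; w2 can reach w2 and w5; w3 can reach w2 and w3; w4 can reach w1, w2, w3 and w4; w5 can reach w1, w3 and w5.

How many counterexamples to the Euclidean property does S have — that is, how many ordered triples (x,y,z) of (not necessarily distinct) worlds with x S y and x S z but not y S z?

14

Enumerating: (w0,w2,w0), (w1,w3,w1), (w2,w5,w2), (w3,w2,w3), (w4,w1,w2), (w4,w1,w4), (w4,w2,w1), (w4,w2,w3), (w4,w2,w4), (w4,w3,w1), (w4,w3,w4), (w5,w1,w5), (w5,w3,w1), (w5,w3,w5).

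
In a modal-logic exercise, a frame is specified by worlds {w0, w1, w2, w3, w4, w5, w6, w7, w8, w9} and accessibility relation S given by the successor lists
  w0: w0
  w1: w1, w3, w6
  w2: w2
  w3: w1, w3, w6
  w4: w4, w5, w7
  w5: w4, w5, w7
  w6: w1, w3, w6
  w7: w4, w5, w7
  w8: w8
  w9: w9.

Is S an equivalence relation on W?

Reflexive: yes — every world is S-related to itself.
Symmetric: yes — every pair in S has its reverse in S.
Transitive: yes — every two-step S-path is closed by a direct edge.
So S is an equivalence relation.

Yes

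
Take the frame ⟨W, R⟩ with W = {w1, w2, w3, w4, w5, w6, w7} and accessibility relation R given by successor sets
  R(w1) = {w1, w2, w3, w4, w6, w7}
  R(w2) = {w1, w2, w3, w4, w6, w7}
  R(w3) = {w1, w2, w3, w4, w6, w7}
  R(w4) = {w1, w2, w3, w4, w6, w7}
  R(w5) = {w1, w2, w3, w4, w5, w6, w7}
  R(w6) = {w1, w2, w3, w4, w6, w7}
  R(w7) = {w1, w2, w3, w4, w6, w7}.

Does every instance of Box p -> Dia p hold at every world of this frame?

By correspondence theory, D is valid on a frame iff R is serial.
Serial: yes — every world has a successor (e.g. w1 R w1).

Yes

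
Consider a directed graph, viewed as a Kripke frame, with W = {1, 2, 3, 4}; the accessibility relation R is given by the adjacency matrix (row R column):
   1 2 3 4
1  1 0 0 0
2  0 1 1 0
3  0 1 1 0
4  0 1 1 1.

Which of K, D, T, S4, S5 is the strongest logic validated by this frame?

S4

Serial (axiom D): yes — every world has a successor (e.g. 1 R 1).
Reflexive (axiom T): yes — every world is R-related to itself.
Transitive (axiom 4): yes — every two-step R-path is closed by a direct edge.
Euclidean (axiom 5): no — 4 R 2 and 4 R 4, but not 2 R 4.
So F validates K, D, T, S4; S5 would additionally require R to be Euclidean. The strongest is S4.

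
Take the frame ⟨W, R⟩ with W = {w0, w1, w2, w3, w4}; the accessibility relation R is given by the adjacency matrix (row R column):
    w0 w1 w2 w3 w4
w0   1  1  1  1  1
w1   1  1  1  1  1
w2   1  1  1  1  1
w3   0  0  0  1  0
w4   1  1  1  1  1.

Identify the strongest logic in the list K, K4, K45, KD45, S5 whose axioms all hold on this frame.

K4

Transitive (axiom 4): yes — every two-step R-path is closed by a direct edge.
Euclidean (axiom 5): no — w0 R w3 and w0 R w1, but not w3 R w1.
Serial (axiom D): yes — every world has a successor (e.g. w0 R w0).
Reflexive (axiom T): yes — every world is R-related to itself.
So F validates K, K4; K45 would additionally require R to be Euclidean. The strongest is K4.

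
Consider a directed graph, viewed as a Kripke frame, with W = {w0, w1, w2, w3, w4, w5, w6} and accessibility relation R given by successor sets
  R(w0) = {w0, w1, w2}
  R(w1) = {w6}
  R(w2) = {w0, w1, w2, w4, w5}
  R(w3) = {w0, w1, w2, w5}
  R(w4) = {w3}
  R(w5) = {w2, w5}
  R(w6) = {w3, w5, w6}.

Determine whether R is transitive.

Transitive: no — w0 R w1 and w1 R w6, but not w0 R w6.

No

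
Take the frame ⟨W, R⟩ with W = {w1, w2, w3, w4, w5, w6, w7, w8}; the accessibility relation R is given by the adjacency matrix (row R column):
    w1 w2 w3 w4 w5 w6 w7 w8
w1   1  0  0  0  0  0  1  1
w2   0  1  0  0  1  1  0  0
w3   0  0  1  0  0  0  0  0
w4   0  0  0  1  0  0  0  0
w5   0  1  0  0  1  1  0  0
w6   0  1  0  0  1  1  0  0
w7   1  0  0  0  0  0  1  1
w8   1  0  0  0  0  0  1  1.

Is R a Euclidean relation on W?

Euclidean: yes — any two successors of a common world are R-related.

Yes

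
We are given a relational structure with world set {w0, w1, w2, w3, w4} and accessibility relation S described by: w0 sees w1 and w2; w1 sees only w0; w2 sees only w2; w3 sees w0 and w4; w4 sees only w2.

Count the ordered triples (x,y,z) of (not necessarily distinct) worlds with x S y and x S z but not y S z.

Enumerating: (w0,w1,w1), (w0,w1,w2), (w0,w2,w1), (w1,w0,w0), (w3,w0,w0), (w3,w0,w4), (w3,w4,w0), (w3,w4,w4).

8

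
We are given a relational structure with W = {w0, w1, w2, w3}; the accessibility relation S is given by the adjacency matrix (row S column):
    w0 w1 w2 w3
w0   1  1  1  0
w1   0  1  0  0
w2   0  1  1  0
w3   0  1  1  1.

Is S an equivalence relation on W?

Reflexive: yes — every world is S-related to itself.
Symmetric: no — w0 S w1 but not w1 S w0.
Transitive: yes — every two-step S-path is closed by a direct edge.
So S is not an equivalence relation.

No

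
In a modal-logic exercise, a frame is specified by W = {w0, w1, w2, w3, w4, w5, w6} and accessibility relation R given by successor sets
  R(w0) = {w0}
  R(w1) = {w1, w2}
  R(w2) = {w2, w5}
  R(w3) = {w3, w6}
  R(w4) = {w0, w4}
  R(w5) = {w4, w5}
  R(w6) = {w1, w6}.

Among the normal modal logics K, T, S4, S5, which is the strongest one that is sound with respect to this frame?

T

Reflexive (axiom T): yes — every world is R-related to itself.
Transitive (axiom 4): no — w1 R w2 and w2 R w5, but not w1 R w5.
Euclidean (axiom 5): no — w1 R w2 and w1 R w1, but not w2 R w1.
So F validates K, T; S4 would additionally require R to be transitive. The strongest is T.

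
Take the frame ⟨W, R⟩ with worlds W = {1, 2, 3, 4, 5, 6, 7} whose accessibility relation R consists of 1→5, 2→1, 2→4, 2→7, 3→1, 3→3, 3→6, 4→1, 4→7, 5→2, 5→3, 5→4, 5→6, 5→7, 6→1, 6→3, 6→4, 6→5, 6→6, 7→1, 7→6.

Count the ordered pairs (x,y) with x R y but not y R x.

15

Enumerating: (1,5), (2,1), (2,4), (2,7), (3,1), (4,1), (4,7), (5,2), (5,3), (5,4), (5,7), (6,1), (6,4), (7,1), (7,6).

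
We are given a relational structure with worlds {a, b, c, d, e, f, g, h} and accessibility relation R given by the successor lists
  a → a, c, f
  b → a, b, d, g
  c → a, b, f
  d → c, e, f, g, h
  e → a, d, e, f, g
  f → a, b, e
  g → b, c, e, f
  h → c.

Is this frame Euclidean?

Euclidean: no — a R f and a R c, but not f R c.

No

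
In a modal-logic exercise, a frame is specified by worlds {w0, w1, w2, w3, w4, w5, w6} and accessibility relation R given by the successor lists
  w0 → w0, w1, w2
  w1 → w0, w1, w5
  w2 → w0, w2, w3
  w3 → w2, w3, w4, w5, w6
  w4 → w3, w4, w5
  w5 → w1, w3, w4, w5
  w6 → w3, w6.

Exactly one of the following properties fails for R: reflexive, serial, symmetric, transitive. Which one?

Reflexive: yes — every world is R-related to itself.
Serial: yes — every world has a successor (e.g. w0 R w0).
Symmetric: yes — every pair in R has its reverse in R.
Transitive: no — w0 R w1 and w1 R w5, but not w0 R w5.
Only transitive fails.

transitive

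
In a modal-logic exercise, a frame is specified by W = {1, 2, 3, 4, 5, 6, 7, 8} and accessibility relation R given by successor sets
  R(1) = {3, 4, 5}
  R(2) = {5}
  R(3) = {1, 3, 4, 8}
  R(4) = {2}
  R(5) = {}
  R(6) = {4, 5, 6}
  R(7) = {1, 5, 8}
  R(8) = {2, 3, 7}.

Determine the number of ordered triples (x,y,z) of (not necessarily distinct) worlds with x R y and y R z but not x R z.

21

Enumerating: (1,3,1), (1,3,8), (1,4,2), (3,1,5), (3,4,2), (3,8,2), (3,8,7), (4,2,5), (6,4,2), (7,1,3), (7,1,4), (7,8,2), … and 9 more.
Total: 21.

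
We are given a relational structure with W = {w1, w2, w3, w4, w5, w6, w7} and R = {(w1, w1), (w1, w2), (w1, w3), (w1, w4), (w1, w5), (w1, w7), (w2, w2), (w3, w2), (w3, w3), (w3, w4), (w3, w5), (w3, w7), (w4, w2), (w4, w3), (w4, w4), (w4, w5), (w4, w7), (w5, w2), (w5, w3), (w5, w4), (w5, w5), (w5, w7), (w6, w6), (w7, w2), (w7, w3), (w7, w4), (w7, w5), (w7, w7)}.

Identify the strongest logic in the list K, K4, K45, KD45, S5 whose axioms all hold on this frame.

K4

Transitive (axiom 4): yes — every two-step R-path is closed by a direct edge.
Euclidean (axiom 5): no — w1 R w2 and w1 R w3, but not w2 R w3.
Serial (axiom D): yes — every world has a successor (e.g. w1 R w1).
Reflexive (axiom T): yes — every world is R-related to itself.
So F validates K, K4; K45 would additionally require R to be Euclidean. The strongest is K4.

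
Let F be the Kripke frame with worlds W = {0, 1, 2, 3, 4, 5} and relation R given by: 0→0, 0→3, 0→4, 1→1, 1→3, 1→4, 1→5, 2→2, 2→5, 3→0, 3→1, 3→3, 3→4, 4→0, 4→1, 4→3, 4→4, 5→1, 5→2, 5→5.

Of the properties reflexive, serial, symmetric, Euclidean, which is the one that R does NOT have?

Reflexive: yes — every world is R-related to itself.
Serial: yes — every world has a successor (e.g. 0 R 0).
Symmetric: yes — every pair in R has its reverse in R.
Euclidean: no — 1 R 3 and 1 R 5, but not 3 R 5.
Only Euclidean fails.

Euclidean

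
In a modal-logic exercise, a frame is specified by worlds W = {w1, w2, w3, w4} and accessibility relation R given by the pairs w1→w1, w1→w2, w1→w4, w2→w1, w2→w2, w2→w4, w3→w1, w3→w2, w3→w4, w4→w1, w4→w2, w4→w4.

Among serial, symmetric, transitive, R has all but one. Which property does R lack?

Serial: yes — every world has a successor (e.g. w1 R w1).
Symmetric: no — w3 R w1 but not w1 R w3.
Transitive: yes — every two-step R-path is closed by a direct edge.
Only symmetric fails.

symmetric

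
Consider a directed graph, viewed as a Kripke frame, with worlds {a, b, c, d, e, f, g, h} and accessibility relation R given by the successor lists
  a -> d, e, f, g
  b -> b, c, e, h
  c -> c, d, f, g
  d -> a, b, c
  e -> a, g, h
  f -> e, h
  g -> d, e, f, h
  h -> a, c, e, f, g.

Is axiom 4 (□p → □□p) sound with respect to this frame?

No

The schema 4 characterises exactly the transitive frames.
Transitive: no — a R d and d R b, but not a R b.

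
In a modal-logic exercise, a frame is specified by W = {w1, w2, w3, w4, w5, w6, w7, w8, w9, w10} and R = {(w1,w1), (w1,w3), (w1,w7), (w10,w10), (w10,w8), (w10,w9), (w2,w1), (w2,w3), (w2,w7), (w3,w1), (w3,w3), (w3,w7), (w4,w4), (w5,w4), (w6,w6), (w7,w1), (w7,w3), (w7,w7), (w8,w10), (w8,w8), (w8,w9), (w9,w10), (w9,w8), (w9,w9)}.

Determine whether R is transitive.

Yes

Transitive: yes — every two-step R-path is closed by a direct edge.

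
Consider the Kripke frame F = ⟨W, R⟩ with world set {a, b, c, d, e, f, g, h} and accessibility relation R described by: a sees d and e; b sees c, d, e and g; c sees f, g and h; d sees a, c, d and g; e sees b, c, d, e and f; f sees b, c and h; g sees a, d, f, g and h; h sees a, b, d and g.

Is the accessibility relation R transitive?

No

Transitive: no — a R d and d R c, but not a R c.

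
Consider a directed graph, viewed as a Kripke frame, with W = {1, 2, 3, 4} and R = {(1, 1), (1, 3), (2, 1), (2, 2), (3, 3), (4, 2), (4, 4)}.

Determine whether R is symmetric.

No

Symmetric: no — 1 R 3 but not 3 R 1.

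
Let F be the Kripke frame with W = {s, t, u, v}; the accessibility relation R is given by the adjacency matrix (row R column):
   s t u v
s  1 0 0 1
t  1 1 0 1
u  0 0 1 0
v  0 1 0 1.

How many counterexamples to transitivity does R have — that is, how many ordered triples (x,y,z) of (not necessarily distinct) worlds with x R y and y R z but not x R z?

Enumerating: (s,v,t), (v,t,s).

2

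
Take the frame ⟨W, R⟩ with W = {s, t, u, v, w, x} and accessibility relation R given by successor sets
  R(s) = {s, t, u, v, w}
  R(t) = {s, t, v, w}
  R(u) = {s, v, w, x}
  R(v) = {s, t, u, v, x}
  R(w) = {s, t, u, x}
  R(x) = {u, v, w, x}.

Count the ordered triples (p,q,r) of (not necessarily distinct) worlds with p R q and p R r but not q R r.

Enumerating: (s,t,u), (s,u,t), (s,u,u), (s,v,w), (s,w,v), (s,w,w), (t,v,w), (t,w,v), (t,w,w), (u,s,x), (u,v,w), (u,w,v), … and 20 more.
Total: 32.

32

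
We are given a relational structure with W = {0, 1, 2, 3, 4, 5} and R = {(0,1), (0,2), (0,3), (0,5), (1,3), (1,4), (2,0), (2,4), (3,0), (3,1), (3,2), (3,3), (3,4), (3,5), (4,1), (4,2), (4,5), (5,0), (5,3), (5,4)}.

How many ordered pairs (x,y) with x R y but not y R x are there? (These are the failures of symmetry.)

3

Enumerating: (0,1), (3,2), (3,4).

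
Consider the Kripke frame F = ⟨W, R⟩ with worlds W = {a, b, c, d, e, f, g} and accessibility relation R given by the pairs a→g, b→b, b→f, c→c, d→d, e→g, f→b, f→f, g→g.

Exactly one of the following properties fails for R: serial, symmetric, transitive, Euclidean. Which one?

symmetric

Serial: yes — every world has a successor (e.g. a R g).
Symmetric: no — a R g but not g R a.
Transitive: yes — every two-step R-path is closed by a direct edge.
Euclidean: yes — any two successors of a common world are R-related.
Only symmetric fails.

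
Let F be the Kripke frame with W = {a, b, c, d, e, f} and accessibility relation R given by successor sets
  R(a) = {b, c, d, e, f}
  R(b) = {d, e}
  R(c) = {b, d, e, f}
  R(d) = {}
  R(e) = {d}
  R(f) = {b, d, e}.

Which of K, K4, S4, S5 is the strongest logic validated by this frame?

Transitive (axiom 4): yes — every two-step R-path is closed by a direct edge.
Reflexive (axiom T): no — a is not related to itself.
Euclidean (axiom 5): no — a R b and a R c, but not b R c.
So F validates K, K4; S4 would additionally require R to be reflexive. The strongest is K4.

K4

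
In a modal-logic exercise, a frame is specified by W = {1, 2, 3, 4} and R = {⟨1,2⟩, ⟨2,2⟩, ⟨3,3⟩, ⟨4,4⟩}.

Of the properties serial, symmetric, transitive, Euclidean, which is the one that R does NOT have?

Serial: yes — every world has a successor (e.g. 1 R 2).
Symmetric: no — 1 R 2 but not 2 R 1.
Transitive: yes — every two-step R-path is closed by a direct edge.
Euclidean: yes — any two successors of a common world are R-related.
Only symmetric fails.

symmetric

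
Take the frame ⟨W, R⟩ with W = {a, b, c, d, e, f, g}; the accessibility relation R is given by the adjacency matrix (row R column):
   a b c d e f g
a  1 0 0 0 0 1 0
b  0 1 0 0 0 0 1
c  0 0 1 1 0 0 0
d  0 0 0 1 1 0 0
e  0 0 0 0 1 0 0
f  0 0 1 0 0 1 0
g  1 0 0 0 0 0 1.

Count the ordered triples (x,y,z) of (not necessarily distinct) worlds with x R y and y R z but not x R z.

Enumerating: (a,f,c), (b,g,a), (c,d,e), (f,c,d), (g,a,f).

5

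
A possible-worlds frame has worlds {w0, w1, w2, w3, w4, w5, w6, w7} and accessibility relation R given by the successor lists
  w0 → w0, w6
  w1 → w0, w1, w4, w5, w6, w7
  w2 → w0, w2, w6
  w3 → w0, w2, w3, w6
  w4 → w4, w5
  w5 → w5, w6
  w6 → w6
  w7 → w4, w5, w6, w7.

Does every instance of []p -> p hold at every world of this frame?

The schema T characterises exactly the reflexive frames.
Reflexive: yes — every world is R-related to itself.

Yes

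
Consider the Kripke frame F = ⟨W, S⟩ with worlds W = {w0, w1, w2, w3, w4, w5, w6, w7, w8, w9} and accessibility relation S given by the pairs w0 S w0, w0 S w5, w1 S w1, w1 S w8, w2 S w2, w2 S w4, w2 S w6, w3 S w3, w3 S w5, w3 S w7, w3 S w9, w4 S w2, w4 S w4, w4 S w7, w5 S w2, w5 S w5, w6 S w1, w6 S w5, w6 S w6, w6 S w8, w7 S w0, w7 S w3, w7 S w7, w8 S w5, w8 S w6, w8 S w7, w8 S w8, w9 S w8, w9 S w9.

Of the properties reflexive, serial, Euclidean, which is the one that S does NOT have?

Reflexive: yes — every world is S-related to itself.
Serial: yes — every world has a successor (e.g. w0 S w0).
Euclidean: no — w2 S w4 and w2 S w6, but not w4 S w6.
Only Euclidean fails.

Euclidean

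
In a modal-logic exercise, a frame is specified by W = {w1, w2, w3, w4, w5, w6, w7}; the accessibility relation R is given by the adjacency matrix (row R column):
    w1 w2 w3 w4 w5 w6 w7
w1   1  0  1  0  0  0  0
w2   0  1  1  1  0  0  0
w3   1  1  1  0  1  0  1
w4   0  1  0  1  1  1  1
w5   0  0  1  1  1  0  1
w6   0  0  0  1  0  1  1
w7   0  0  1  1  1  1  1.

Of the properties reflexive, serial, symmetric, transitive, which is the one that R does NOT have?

transitive

Reflexive: yes — every world is R-related to itself.
Serial: yes — every world has a successor (e.g. w1 R w1).
Symmetric: yes — every pair in R has its reverse in R.
Transitive: no — w1 R w3 and w3 R w2, but not w1 R w2.
Only transitive fails.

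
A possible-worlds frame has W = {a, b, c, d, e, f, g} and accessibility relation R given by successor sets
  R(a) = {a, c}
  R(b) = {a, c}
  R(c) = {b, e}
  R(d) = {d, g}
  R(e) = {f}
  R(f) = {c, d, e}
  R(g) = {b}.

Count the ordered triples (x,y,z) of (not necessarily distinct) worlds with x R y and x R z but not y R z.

19

Enumerating: (a,c,a), (a,c,c), (b,c,a), (b,c,c), (c,b,b), (c,b,e), (c,e,b), (c,e,e), (d,g,d), (d,g,g), (e,f,f), (f,c,c), … and 7 more.
Total: 19.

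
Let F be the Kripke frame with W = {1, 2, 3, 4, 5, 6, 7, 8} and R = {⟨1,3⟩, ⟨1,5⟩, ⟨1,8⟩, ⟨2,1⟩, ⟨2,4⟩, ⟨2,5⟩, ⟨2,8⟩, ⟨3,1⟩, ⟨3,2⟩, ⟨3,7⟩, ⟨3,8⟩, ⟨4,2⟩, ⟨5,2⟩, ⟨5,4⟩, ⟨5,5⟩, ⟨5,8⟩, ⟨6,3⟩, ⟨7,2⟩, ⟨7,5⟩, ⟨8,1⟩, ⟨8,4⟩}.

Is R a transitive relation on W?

Transitive: no — 1 R 3 and 3 R 2, but not 1 R 2.

No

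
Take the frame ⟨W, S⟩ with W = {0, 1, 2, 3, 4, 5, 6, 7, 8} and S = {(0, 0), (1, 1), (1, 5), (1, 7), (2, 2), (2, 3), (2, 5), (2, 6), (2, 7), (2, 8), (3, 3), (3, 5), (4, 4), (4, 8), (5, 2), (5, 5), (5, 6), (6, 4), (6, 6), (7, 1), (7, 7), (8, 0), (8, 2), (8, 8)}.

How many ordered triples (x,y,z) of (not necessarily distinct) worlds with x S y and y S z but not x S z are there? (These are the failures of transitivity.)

Enumerating: (1,5,2), (1,5,6), (2,6,4), (2,7,1), (2,8,0), (3,5,2), (3,5,6), (4,8,0), (4,8,2), (5,2,3), (5,2,7), (5,2,8), … and 7 more.
Total: 19.

19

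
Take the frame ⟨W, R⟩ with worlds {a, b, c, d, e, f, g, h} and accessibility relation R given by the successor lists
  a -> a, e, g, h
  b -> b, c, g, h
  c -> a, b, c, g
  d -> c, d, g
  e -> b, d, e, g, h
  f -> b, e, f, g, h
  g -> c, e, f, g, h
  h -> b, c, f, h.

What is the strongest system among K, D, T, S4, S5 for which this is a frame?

T

Serial (axiom D): yes — every world has a successor (e.g. a R a).
Reflexive (axiom T): yes — every world is R-related to itself.
Transitive (axiom 4): no — a R e and e R b, but not a R b.
Euclidean (axiom 5): no — a R h and a R e, but not h R e.
So F validates K, D, T; S4 would additionally require R to be transitive. The strongest is T.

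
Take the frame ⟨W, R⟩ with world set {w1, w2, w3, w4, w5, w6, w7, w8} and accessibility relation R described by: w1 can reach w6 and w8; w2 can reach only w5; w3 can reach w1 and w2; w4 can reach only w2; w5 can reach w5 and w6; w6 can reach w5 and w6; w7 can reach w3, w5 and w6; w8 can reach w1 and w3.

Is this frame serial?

Serial: yes — every world has a successor (e.g. w1 R w6).

Yes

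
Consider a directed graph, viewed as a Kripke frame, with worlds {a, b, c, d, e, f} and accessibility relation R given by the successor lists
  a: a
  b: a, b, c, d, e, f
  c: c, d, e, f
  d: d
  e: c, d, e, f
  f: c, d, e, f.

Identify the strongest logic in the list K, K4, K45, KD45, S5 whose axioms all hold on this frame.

Transitive (axiom 4): yes — every two-step R-path is closed by a direct edge.
Euclidean (axiom 5): no — b R a and b R c, but not a R c.
Serial (axiom D): yes — every world has a successor (e.g. a R a).
Reflexive (axiom T): yes — every world is R-related to itself.
So F validates K, K4; K45 would additionally require R to be Euclidean. The strongest is K4.

K4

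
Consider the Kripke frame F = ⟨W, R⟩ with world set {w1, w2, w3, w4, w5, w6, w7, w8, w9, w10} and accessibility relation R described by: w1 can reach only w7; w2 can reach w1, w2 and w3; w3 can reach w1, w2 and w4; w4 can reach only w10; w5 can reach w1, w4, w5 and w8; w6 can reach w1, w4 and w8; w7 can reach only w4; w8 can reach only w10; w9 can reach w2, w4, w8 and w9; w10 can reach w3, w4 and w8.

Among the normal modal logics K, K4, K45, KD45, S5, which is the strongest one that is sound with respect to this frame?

Transitive (axiom 4): no — w1 R w7 and w7 R w4, but not w1 R w4.
Euclidean (axiom 5): no — w10 R w3 and w10 R w8, but not w3 R w8.
Serial (axiom D): yes — every world has a successor (e.g. w1 R w7).
Reflexive (axiom T): no — w1 is not related to itself.
So F validates K; K4 would additionally require R to be transitive. The strongest is K.

K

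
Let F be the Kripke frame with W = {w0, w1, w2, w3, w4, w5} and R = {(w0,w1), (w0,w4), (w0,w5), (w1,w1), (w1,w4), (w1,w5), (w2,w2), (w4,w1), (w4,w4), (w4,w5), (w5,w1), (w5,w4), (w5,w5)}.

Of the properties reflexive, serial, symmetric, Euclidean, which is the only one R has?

Euclidean

Reflexive: no — w0 is not related to itself.
Serial: no — w3 has no R-successor.
Symmetric: no — w0 R w1 but not w1 R w0.
Euclidean: yes — any two successors of a common world are R-related.
Only Euclidean holds.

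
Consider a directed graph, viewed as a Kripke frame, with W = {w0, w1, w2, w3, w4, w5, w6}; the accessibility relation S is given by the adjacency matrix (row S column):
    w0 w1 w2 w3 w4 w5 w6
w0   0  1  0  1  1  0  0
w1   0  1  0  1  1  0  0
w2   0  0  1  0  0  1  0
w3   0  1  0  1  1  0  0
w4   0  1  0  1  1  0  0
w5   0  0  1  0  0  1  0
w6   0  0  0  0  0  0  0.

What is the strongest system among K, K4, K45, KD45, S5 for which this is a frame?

Transitive (axiom 4): yes — every two-step S-path is closed by a direct edge.
Euclidean (axiom 5): yes — any two successors of a common world are S-related.
Serial (axiom D): no — w6 has no S-successor.
Reflexive (axiom T): no — w0 is not related to itself.
So F validates K, K4, K45; KD45 would additionally require S to be serial. The strongest is K45.

K45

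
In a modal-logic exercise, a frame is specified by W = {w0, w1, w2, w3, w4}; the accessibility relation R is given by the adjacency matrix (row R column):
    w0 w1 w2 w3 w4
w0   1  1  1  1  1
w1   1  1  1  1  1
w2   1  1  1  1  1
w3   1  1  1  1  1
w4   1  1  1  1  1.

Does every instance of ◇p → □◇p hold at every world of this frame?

Yes

Axiom 5 corresponds to the accessibility relation being Euclidean.
Euclidean: yes — any two successors of a common world are R-related.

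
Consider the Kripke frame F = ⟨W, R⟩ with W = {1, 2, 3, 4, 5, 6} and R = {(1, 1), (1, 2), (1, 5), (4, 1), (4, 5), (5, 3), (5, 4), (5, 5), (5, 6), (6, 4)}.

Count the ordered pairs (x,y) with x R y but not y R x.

Enumerating: (1,2), (1,5), (4,1), (5,3), (5,6), (6,4).

6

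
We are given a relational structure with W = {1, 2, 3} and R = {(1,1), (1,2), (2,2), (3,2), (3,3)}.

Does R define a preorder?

Yes

Reflexive: yes — every world is R-related to itself.
Transitive: yes — every two-step R-path is closed by a direct edge.
So R is a preorder.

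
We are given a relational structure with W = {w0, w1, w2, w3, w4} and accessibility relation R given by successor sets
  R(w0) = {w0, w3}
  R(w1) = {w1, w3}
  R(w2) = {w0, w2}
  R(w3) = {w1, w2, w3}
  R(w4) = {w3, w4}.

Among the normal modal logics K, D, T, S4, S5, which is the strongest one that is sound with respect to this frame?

T

Serial (axiom D): yes — every world has a successor (e.g. w0 R w0).
Reflexive (axiom T): yes — every world is R-related to itself.
Transitive (axiom 4): no — w0 R w3 and w3 R w1, but not w0 R w1.
Euclidean (axiom 5): no — w3 R w1 and w3 R w2, but not w1 R w2.
So F validates K, D, T; S4 would additionally require R to be transitive. The strongest is T.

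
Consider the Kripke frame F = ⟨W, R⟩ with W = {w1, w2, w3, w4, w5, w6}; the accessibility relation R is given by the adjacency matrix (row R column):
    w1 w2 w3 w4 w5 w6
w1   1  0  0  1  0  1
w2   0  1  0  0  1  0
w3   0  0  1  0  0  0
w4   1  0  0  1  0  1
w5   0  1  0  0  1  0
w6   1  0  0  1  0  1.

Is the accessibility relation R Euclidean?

Yes

Euclidean: yes — any two successors of a common world are R-related.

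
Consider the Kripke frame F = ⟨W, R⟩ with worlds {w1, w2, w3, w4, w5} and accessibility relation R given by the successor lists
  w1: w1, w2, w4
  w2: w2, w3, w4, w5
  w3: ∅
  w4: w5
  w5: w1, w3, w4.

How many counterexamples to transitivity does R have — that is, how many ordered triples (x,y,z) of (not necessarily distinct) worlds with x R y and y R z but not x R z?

Enumerating: (w1,w2,w3), (w1,w2,w5), (w1,w4,w5), (w2,w5,w1), (w4,w5,w1), (w4,w5,w3), (w4,w5,w4), (w5,w1,w2), (w5,w4,w5).

9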